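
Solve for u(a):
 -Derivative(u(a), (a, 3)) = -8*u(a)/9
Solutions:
 u(a) = C3*exp(2*3^(1/3)*a/3) + (C1*sin(3^(5/6)*a/3) + C2*cos(3^(5/6)*a/3))*exp(-3^(1/3)*a/3)


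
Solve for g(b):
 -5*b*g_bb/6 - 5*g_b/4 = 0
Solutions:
 g(b) = C1 + C2/sqrt(b)


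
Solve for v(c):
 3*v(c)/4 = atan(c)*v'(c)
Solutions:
 v(c) = C1*exp(3*Integral(1/atan(c), c)/4)


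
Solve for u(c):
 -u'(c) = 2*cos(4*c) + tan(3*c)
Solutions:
 u(c) = C1 + log(cos(3*c))/3 - sin(4*c)/2


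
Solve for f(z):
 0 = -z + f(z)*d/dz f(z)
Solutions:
 f(z) = -sqrt(C1 + z^2)
 f(z) = sqrt(C1 + z^2)


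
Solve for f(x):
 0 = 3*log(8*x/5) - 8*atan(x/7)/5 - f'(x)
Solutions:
 f(x) = C1 + 3*x*log(x) - 8*x*atan(x/7)/5 - 3*x*log(5) - 3*x + 9*x*log(2) + 28*log(x^2 + 49)/5


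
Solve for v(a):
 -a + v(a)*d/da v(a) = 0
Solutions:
 v(a) = -sqrt(C1 + a^2)
 v(a) = sqrt(C1 + a^2)


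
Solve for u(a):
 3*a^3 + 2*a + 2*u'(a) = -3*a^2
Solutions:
 u(a) = C1 - 3*a^4/8 - a^3/2 - a^2/2


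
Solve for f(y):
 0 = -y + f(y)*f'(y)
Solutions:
 f(y) = -sqrt(C1 + y^2)
 f(y) = sqrt(C1 + y^2)


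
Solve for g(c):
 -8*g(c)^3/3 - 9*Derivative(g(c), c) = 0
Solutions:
 g(c) = -3*sqrt(6)*sqrt(-1/(C1 - 8*c))/2
 g(c) = 3*sqrt(6)*sqrt(-1/(C1 - 8*c))/2


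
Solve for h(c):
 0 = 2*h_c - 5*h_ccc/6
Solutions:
 h(c) = C1 + C2*exp(-2*sqrt(15)*c/5) + C3*exp(2*sqrt(15)*c/5)


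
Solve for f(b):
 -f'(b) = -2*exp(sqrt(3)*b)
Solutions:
 f(b) = C1 + 2*sqrt(3)*exp(sqrt(3)*b)/3


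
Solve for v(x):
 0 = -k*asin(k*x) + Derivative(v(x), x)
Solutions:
 v(x) = C1 + k*Piecewise((x*asin(k*x) + sqrt(-k^2*x^2 + 1)/k, Ne(k, 0)), (0, True))


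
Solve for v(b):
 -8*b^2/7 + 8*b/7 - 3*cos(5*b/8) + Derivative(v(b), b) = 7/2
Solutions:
 v(b) = C1 + 8*b^3/21 - 4*b^2/7 + 7*b/2 + 24*sin(5*b/8)/5


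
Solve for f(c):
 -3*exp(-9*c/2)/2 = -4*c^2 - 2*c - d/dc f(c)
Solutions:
 f(c) = C1 - 4*c^3/3 - c^2 - exp(-9*c/2)/3


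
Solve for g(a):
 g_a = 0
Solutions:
 g(a) = C1


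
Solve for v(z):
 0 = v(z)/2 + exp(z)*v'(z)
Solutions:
 v(z) = C1*exp(exp(-z)/2)


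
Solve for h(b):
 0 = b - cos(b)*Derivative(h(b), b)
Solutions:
 h(b) = C1 + Integral(b/cos(b), b)


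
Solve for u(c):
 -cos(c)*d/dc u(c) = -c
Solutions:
 u(c) = C1 + Integral(c/cos(c), c)


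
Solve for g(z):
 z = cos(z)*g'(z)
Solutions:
 g(z) = C1 + Integral(z/cos(z), z)


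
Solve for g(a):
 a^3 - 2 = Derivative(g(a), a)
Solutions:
 g(a) = C1 + a^4/4 - 2*a


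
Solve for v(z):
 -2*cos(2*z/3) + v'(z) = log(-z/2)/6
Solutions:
 v(z) = C1 + z*log(-z)/6 - z/6 - z*log(2)/6 + 3*sin(2*z/3)


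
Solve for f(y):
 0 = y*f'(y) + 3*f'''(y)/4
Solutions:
 f(y) = C1 + Integral(C2*airyai(-6^(2/3)*y/3) + C3*airybi(-6^(2/3)*y/3), y)


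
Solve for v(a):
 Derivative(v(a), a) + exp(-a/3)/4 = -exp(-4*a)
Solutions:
 v(a) = C1 + exp(-4*a)/4 + 3*exp(-a/3)/4


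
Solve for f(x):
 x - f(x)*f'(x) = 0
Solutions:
 f(x) = -sqrt(C1 + x^2)
 f(x) = sqrt(C1 + x^2)


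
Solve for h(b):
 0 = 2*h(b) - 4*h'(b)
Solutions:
 h(b) = C1*exp(b/2)


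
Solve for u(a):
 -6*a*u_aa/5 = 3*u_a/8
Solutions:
 u(a) = C1 + C2*a^(11/16)


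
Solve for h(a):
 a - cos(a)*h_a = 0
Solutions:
 h(a) = C1 + Integral(a/cos(a), a)


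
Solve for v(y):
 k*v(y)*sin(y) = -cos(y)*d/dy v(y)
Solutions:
 v(y) = C1*exp(k*log(cos(y)))


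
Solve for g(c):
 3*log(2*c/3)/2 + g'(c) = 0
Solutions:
 g(c) = C1 - 3*c*log(c)/2 - 3*c*log(2)/2 + 3*c/2 + 3*c*log(3)/2


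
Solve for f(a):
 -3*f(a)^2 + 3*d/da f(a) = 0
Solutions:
 f(a) = -1/(C1 + a)


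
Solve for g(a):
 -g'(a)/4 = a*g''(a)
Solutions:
 g(a) = C1 + C2*a^(3/4)


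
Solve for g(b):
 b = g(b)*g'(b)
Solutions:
 g(b) = -sqrt(C1 + b^2)
 g(b) = sqrt(C1 + b^2)


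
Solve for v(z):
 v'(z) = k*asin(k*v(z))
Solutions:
 Integral(1/asin(_y*k), (_y, v(z))) = C1 + k*z


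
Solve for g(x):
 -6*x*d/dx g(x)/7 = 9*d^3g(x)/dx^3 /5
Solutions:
 g(x) = C1 + Integral(C2*airyai(-10^(1/3)*21^(2/3)*x/21) + C3*airybi(-10^(1/3)*21^(2/3)*x/21), x)


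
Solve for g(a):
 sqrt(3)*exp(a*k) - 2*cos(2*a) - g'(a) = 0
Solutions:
 g(a) = C1 - sin(2*a) + sqrt(3)*exp(a*k)/k


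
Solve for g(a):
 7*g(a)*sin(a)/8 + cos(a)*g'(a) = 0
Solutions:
 g(a) = C1*cos(a)^(7/8)


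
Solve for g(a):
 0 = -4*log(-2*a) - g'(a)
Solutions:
 g(a) = C1 - 4*a*log(-a) + 4*a*(1 - log(2))


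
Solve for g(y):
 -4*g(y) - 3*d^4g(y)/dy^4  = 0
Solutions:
 g(y) = (C1*sin(3^(3/4)*y/3) + C2*cos(3^(3/4)*y/3))*exp(-3^(3/4)*y/3) + (C3*sin(3^(3/4)*y/3) + C4*cos(3^(3/4)*y/3))*exp(3^(3/4)*y/3)


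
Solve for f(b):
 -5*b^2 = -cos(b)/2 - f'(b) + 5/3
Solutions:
 f(b) = C1 + 5*b^3/3 + 5*b/3 - sin(b)/2


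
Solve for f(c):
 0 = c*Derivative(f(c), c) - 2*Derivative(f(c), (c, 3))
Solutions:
 f(c) = C1 + Integral(C2*airyai(2^(2/3)*c/2) + C3*airybi(2^(2/3)*c/2), c)


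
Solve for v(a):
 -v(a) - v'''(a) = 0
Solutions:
 v(a) = C3*exp(-a) + (C1*sin(sqrt(3)*a/2) + C2*cos(sqrt(3)*a/2))*exp(a/2)


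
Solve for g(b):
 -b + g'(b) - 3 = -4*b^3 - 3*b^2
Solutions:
 g(b) = C1 - b^4 - b^3 + b^2/2 + 3*b


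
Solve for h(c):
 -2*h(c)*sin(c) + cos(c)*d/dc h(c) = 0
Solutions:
 h(c) = C1/cos(c)^2


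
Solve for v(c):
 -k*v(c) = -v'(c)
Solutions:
 v(c) = C1*exp(c*k)


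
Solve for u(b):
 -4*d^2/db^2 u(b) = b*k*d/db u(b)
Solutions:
 u(b) = Piecewise((-sqrt(2)*sqrt(pi)*C1*erf(sqrt(2)*b*sqrt(k)/4)/sqrt(k) - C2, (k > 0) | (k < 0)), (-C1*b - C2, True))


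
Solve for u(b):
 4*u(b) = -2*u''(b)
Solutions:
 u(b) = C1*sin(sqrt(2)*b) + C2*cos(sqrt(2)*b)


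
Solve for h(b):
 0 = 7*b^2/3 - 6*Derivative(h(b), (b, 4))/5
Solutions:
 h(b) = C1 + C2*b + C3*b^2 + C4*b^3 + 7*b^6/1296


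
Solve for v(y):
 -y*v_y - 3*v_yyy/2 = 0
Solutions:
 v(y) = C1 + Integral(C2*airyai(-2^(1/3)*3^(2/3)*y/3) + C3*airybi(-2^(1/3)*3^(2/3)*y/3), y)


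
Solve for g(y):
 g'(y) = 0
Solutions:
 g(y) = C1


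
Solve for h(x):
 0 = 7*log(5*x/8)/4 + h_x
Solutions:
 h(x) = C1 - 7*x*log(x)/4 - 7*x*log(5)/4 + 7*x/4 + 21*x*log(2)/4


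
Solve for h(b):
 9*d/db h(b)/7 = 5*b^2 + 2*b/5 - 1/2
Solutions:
 h(b) = C1 + 35*b^3/27 + 7*b^2/45 - 7*b/18


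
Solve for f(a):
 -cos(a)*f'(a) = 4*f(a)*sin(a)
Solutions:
 f(a) = C1*cos(a)^4


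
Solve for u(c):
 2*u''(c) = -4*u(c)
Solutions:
 u(c) = C1*sin(sqrt(2)*c) + C2*cos(sqrt(2)*c)


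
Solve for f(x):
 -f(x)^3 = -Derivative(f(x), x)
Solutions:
 f(x) = -sqrt(2)*sqrt(-1/(C1 + x))/2
 f(x) = sqrt(2)*sqrt(-1/(C1 + x))/2


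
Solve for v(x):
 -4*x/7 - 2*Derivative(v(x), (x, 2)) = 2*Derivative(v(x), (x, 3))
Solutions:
 v(x) = C1 + C2*x + C3*exp(-x) - x^3/21 + x^2/7


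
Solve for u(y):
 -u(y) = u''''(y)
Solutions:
 u(y) = (C1*sin(sqrt(2)*y/2) + C2*cos(sqrt(2)*y/2))*exp(-sqrt(2)*y/2) + (C3*sin(sqrt(2)*y/2) + C4*cos(sqrt(2)*y/2))*exp(sqrt(2)*y/2)


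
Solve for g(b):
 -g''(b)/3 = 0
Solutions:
 g(b) = C1 + C2*b


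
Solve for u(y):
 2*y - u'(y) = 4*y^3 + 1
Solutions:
 u(y) = C1 - y^4 + y^2 - y


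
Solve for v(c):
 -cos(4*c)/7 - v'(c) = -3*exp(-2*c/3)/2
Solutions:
 v(c) = C1 - sin(4*c)/28 - 9*exp(-2*c/3)/4


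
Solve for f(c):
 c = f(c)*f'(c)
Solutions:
 f(c) = -sqrt(C1 + c^2)
 f(c) = sqrt(C1 + c^2)


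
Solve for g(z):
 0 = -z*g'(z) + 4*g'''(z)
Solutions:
 g(z) = C1 + Integral(C2*airyai(2^(1/3)*z/2) + C3*airybi(2^(1/3)*z/2), z)


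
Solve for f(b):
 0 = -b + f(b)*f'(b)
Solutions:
 f(b) = -sqrt(C1 + b^2)
 f(b) = sqrt(C1 + b^2)


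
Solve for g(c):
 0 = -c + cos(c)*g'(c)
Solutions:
 g(c) = C1 + Integral(c/cos(c), c)


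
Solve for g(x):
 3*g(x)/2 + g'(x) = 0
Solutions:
 g(x) = C1*exp(-3*x/2)


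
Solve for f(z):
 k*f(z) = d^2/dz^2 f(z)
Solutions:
 f(z) = C1*exp(-sqrt(k)*z) + C2*exp(sqrt(k)*z)


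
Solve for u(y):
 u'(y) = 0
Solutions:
 u(y) = C1


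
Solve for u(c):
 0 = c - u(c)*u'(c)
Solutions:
 u(c) = -sqrt(C1 + c^2)
 u(c) = sqrt(C1 + c^2)


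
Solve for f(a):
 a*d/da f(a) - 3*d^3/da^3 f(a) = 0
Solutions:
 f(a) = C1 + Integral(C2*airyai(3^(2/3)*a/3) + C3*airybi(3^(2/3)*a/3), a)


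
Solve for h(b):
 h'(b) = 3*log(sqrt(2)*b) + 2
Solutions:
 h(b) = C1 + 3*b*log(b) - b + 3*b*log(2)/2


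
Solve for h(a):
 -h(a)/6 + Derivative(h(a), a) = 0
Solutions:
 h(a) = C1*exp(a/6)


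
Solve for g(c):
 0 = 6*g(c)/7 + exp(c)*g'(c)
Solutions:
 g(c) = C1*exp(6*exp(-c)/7)


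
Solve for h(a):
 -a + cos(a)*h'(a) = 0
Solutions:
 h(a) = C1 + Integral(a/cos(a), a)


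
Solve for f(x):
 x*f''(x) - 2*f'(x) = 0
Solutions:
 f(x) = C1 + C2*x^3


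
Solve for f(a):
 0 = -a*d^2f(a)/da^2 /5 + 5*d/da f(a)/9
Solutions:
 f(a) = C1 + C2*a^(34/9)


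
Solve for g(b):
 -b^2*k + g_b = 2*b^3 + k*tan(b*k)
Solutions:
 g(b) = C1 + b^4/2 + b^3*k/3 + k*Piecewise((-log(cos(b*k))/k, Ne(k, 0)), (0, True))


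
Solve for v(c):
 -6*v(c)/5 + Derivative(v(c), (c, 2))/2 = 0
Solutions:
 v(c) = C1*exp(-2*sqrt(15)*c/5) + C2*exp(2*sqrt(15)*c/5)


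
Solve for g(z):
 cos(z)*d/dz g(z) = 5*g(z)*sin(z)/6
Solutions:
 g(z) = C1/cos(z)^(5/6)


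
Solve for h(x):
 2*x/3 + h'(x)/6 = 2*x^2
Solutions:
 h(x) = C1 + 4*x^3 - 2*x^2


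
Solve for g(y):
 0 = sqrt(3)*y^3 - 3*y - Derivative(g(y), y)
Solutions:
 g(y) = C1 + sqrt(3)*y^4/4 - 3*y^2/2


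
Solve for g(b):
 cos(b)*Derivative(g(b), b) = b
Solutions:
 g(b) = C1 + Integral(b/cos(b), b)


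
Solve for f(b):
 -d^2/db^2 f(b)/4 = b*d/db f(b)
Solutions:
 f(b) = C1 + C2*erf(sqrt(2)*b)


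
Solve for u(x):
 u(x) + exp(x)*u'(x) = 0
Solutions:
 u(x) = C1*exp(exp(-x))


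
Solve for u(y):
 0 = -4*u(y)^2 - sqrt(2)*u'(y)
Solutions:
 u(y) = 1/(C1 + 2*sqrt(2)*y)


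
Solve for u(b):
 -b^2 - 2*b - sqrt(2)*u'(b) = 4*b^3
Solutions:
 u(b) = C1 - sqrt(2)*b^4/2 - sqrt(2)*b^3/6 - sqrt(2)*b^2/2


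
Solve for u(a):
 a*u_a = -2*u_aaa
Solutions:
 u(a) = C1 + Integral(C2*airyai(-2^(2/3)*a/2) + C3*airybi(-2^(2/3)*a/2), a)


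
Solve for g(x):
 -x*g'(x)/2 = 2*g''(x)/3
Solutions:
 g(x) = C1 + C2*erf(sqrt(6)*x/4)


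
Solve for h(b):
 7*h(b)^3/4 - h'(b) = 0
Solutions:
 h(b) = -sqrt(2)*sqrt(-1/(C1 + 7*b))
 h(b) = sqrt(2)*sqrt(-1/(C1 + 7*b))


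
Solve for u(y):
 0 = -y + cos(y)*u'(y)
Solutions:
 u(y) = C1 + Integral(y/cos(y), y)


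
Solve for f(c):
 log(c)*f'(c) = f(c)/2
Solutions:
 f(c) = C1*exp(li(c)/2)


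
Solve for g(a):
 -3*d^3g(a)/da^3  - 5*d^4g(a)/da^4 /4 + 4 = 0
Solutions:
 g(a) = C1 + C2*a + C3*a^2 + C4*exp(-12*a/5) + 2*a^3/9


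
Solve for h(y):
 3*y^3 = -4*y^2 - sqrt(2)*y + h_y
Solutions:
 h(y) = C1 + 3*y^4/4 + 4*y^3/3 + sqrt(2)*y^2/2


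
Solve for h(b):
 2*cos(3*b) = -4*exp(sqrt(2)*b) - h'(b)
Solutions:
 h(b) = C1 - 2*sqrt(2)*exp(sqrt(2)*b) - 2*sin(3*b)/3


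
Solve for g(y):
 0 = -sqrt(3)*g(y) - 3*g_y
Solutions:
 g(y) = C1*exp(-sqrt(3)*y/3)


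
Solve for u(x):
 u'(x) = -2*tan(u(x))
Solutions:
 u(x) = pi - asin(C1*exp(-2*x))
 u(x) = asin(C1*exp(-2*x))


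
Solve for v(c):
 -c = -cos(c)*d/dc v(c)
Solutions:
 v(c) = C1 + Integral(c/cos(c), c)


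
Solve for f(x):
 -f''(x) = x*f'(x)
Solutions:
 f(x) = C1 + C2*erf(sqrt(2)*x/2)


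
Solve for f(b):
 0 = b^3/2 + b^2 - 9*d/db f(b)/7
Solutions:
 f(b) = C1 + 7*b^4/72 + 7*b^3/27


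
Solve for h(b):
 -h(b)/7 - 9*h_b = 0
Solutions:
 h(b) = C1*exp(-b/63)


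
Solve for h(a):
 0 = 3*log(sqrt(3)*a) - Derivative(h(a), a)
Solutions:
 h(a) = C1 + 3*a*log(a) - 3*a + 3*a*log(3)/2


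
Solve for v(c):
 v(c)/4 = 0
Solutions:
 v(c) = 0


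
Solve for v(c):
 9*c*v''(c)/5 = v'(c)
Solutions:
 v(c) = C1 + C2*c^(14/9)


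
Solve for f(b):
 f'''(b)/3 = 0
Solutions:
 f(b) = C1 + C2*b + C3*b^2


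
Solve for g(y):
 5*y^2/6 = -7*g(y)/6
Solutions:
 g(y) = -5*y^2/7


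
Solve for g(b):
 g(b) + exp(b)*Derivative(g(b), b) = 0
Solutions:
 g(b) = C1*exp(exp(-b))


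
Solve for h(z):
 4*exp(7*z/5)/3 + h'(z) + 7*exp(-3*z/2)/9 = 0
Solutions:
 h(z) = C1 - 20*exp(7*z/5)/21 + 14*exp(-3*z/2)/27


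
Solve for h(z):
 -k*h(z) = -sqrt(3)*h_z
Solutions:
 h(z) = C1*exp(sqrt(3)*k*z/3)


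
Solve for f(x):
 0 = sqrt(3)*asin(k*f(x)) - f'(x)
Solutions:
 Integral(1/asin(_y*k), (_y, f(x))) = C1 + sqrt(3)*x


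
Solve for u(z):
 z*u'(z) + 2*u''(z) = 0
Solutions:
 u(z) = C1 + C2*erf(z/2)


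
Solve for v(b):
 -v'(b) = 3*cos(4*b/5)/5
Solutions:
 v(b) = C1 - 3*sin(4*b/5)/4


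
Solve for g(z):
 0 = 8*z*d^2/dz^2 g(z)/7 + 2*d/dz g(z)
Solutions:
 g(z) = C1 + C2/z^(3/4)


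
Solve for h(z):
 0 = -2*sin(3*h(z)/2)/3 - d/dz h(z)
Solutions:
 h(z) = -2*acos((-C1 - exp(2*z))/(C1 - exp(2*z)))/3 + 4*pi/3
 h(z) = 2*acos((-C1 - exp(2*z))/(C1 - exp(2*z)))/3


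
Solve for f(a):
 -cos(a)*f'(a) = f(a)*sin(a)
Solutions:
 f(a) = C1*cos(a)


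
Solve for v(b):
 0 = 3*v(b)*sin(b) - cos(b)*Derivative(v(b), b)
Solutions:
 v(b) = C1/cos(b)^3


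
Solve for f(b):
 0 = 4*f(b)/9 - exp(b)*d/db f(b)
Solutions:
 f(b) = C1*exp(-4*exp(-b)/9)


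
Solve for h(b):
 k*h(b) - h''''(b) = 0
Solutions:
 h(b) = C1*exp(-b*k^(1/4)) + C2*exp(b*k^(1/4)) + C3*exp(-I*b*k^(1/4)) + C4*exp(I*b*k^(1/4))


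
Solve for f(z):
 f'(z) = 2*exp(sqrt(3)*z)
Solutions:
 f(z) = C1 + 2*sqrt(3)*exp(sqrt(3)*z)/3


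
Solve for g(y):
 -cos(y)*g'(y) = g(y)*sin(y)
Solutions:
 g(y) = C1*cos(y)


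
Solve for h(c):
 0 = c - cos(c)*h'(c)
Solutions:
 h(c) = C1 + Integral(c/cos(c), c)


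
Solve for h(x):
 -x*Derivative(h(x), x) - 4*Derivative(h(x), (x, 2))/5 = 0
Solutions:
 h(x) = C1 + C2*erf(sqrt(10)*x/4)


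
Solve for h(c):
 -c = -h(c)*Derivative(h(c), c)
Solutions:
 h(c) = -sqrt(C1 + c^2)
 h(c) = sqrt(C1 + c^2)


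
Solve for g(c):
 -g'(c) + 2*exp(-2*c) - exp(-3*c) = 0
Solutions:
 g(c) = C1 - exp(-2*c) + exp(-3*c)/3


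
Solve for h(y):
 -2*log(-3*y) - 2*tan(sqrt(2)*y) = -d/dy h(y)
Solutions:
 h(y) = C1 + 2*y*log(-y) - 2*y + 2*y*log(3) - sqrt(2)*log(cos(sqrt(2)*y))


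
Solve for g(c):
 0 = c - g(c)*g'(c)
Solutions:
 g(c) = -sqrt(C1 + c^2)
 g(c) = sqrt(C1 + c^2)


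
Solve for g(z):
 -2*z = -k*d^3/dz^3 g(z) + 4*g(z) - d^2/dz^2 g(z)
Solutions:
 g(z) = C1*exp(-z*((sqrt(((-54 + k^(-2))^2 - 1/k^4)/k^2) - 54/k + k^(-3))^(1/3) + 1/k + 1/(k^2*(sqrt(((-54 + k^(-2))^2 - 1/k^4)/k^2) - 54/k + k^(-3))^(1/3)))/3) + C2*exp(z*((sqrt(((-54 + k^(-2))^2 - 1/k^4)/k^2) - 54/k + k^(-3))^(1/3) - sqrt(3)*I*(sqrt(((-54 + k^(-2))^2 - 1/k^4)/k^2) - 54/k + k^(-3))^(1/3) - 2/k - 4/(k^2*(-1 + sqrt(3)*I)*(sqrt(((-54 + k^(-2))^2 - 1/k^4)/k^2) - 54/k + k^(-3))^(1/3)))/6) + C3*exp(z*((sqrt(((-54 + k^(-2))^2 - 1/k^4)/k^2) - 54/k + k^(-3))^(1/3) + sqrt(3)*I*(sqrt(((-54 + k^(-2))^2 - 1/k^4)/k^2) - 54/k + k^(-3))^(1/3) - 2/k + 4/(k^2*(1 + sqrt(3)*I)*(sqrt(((-54 + k^(-2))^2 - 1/k^4)/k^2) - 54/k + k^(-3))^(1/3)))/6) - z/2


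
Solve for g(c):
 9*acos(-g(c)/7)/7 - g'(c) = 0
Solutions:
 Integral(1/acos(-_y/7), (_y, g(c))) = C1 + 9*c/7


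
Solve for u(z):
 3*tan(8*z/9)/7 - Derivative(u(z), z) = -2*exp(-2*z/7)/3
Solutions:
 u(z) = C1 + 27*log(tan(8*z/9)^2 + 1)/112 - 7*exp(-2*z/7)/3


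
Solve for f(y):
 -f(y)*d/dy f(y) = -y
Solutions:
 f(y) = -sqrt(C1 + y^2)
 f(y) = sqrt(C1 + y^2)


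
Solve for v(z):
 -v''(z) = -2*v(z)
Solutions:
 v(z) = C1*exp(-sqrt(2)*z) + C2*exp(sqrt(2)*z)


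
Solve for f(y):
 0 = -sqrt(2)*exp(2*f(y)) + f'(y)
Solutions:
 f(y) = log(-sqrt(-1/(C1 + sqrt(2)*y))) - log(2)/2
 f(y) = log(-1/(C1 + sqrt(2)*y))/2 - log(2)/2


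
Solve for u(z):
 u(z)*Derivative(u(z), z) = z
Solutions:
 u(z) = -sqrt(C1 + z^2)
 u(z) = sqrt(C1 + z^2)


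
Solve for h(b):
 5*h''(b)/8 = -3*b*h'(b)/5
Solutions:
 h(b) = C1 + C2*erf(2*sqrt(3)*b/5)


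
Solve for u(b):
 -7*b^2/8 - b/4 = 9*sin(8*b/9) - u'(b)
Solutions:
 u(b) = C1 + 7*b^3/24 + b^2/8 - 81*cos(8*b/9)/8


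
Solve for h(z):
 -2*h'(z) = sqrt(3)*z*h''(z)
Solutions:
 h(z) = C1 + C2*z^(1 - 2*sqrt(3)/3)


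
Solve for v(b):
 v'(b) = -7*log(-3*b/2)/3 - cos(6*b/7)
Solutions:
 v(b) = C1 - 7*b*log(-b)/3 - 7*b*log(3)/3 + 7*b*log(2)/3 + 7*b/3 - 7*sin(6*b/7)/6


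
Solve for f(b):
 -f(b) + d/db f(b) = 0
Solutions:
 f(b) = C1*exp(b)


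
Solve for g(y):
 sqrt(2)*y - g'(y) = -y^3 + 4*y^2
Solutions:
 g(y) = C1 + y^4/4 - 4*y^3/3 + sqrt(2)*y^2/2


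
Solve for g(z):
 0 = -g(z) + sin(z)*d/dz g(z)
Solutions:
 g(z) = C1*sqrt(cos(z) - 1)/sqrt(cos(z) + 1)


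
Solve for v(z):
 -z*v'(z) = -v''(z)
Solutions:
 v(z) = C1 + C2*erfi(sqrt(2)*z/2)


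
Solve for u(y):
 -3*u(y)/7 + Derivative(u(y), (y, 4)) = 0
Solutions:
 u(y) = C1*exp(-3^(1/4)*7^(3/4)*y/7) + C2*exp(3^(1/4)*7^(3/4)*y/7) + C3*sin(3^(1/4)*7^(3/4)*y/7) + C4*cos(3^(1/4)*7^(3/4)*y/7)


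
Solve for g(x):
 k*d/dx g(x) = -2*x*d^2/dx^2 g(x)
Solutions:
 g(x) = C1 + x^(1 - re(k)/2)*(C2*sin(log(x)*Abs(im(k))/2) + C3*cos(log(x)*im(k)/2))


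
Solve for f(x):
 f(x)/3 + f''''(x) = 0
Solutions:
 f(x) = (C1*sin(sqrt(2)*3^(3/4)*x/6) + C2*cos(sqrt(2)*3^(3/4)*x/6))*exp(-sqrt(2)*3^(3/4)*x/6) + (C3*sin(sqrt(2)*3^(3/4)*x/6) + C4*cos(sqrt(2)*3^(3/4)*x/6))*exp(sqrt(2)*3^(3/4)*x/6)


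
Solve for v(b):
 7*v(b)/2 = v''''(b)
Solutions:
 v(b) = C1*exp(-2^(3/4)*7^(1/4)*b/2) + C2*exp(2^(3/4)*7^(1/4)*b/2) + C3*sin(2^(3/4)*7^(1/4)*b/2) + C4*cos(2^(3/4)*7^(1/4)*b/2)


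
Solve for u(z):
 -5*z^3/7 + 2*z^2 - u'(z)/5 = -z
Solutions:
 u(z) = C1 - 25*z^4/28 + 10*z^3/3 + 5*z^2/2


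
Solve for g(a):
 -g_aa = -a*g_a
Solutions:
 g(a) = C1 + C2*erfi(sqrt(2)*a/2)


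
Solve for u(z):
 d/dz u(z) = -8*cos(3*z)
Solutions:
 u(z) = C1 - 8*sin(3*z)/3


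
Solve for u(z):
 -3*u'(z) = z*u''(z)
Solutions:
 u(z) = C1 + C2/z^2


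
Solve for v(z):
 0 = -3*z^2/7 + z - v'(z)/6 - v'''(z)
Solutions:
 v(z) = C1 + C2*sin(sqrt(6)*z/6) + C3*cos(sqrt(6)*z/6) - 6*z^3/7 + 3*z^2 + 216*z/7


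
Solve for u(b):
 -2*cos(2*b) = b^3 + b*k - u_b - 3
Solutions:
 u(b) = C1 + b^4/4 + b^2*k/2 - 3*b + sin(2*b)


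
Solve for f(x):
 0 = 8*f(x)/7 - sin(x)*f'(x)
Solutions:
 f(x) = C1*(cos(x) - 1)^(4/7)/(cos(x) + 1)^(4/7)


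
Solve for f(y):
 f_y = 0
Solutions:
 f(y) = C1


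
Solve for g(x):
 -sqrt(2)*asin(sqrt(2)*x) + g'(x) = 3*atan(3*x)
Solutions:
 g(x) = C1 + 3*x*atan(3*x) + sqrt(2)*(x*asin(sqrt(2)*x) + sqrt(2)*sqrt(1 - 2*x^2)/2) - log(9*x^2 + 1)/2


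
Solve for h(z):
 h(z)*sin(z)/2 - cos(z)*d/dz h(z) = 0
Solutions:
 h(z) = C1/sqrt(cos(z))


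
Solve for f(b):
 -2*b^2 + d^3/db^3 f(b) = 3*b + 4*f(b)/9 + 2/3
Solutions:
 f(b) = C3*exp(2^(2/3)*3^(1/3)*b/3) - 9*b^2/2 - 27*b/4 + (C1*sin(2^(2/3)*3^(5/6)*b/6) + C2*cos(2^(2/3)*3^(5/6)*b/6))*exp(-2^(2/3)*3^(1/3)*b/6) - 3/2


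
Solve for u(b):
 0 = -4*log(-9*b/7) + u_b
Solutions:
 u(b) = C1 + 4*b*log(-b) + 4*b*(-log(7) - 1 + 2*log(3))


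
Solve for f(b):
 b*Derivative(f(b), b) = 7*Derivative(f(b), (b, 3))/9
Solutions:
 f(b) = C1 + Integral(C2*airyai(21^(2/3)*b/7) + C3*airybi(21^(2/3)*b/7), b)


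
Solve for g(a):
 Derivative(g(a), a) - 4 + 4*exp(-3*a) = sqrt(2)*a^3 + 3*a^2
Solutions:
 g(a) = C1 + sqrt(2)*a^4/4 + a^3 + 4*a + 4*exp(-3*a)/3


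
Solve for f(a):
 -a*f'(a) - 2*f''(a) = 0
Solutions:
 f(a) = C1 + C2*erf(a/2)


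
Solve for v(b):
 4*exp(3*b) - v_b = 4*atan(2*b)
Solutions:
 v(b) = C1 - 4*b*atan(2*b) + 4*exp(3*b)/3 + log(4*b^2 + 1)


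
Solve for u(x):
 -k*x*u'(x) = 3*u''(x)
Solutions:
 u(x) = Piecewise((-sqrt(6)*sqrt(pi)*C1*erf(sqrt(6)*sqrt(k)*x/6)/(2*sqrt(k)) - C2, (k > 0) | (k < 0)), (-C1*x - C2, True))


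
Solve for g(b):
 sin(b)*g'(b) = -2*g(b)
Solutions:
 g(b) = C1*(cos(b) + 1)/(cos(b) - 1)


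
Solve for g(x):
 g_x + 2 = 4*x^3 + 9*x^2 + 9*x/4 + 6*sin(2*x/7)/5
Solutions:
 g(x) = C1 + x^4 + 3*x^3 + 9*x^2/8 - 2*x - 21*cos(2*x/7)/5


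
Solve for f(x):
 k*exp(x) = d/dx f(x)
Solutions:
 f(x) = C1 + k*exp(x)


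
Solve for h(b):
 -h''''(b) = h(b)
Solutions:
 h(b) = (C1*sin(sqrt(2)*b/2) + C2*cos(sqrt(2)*b/2))*exp(-sqrt(2)*b/2) + (C3*sin(sqrt(2)*b/2) + C4*cos(sqrt(2)*b/2))*exp(sqrt(2)*b/2)


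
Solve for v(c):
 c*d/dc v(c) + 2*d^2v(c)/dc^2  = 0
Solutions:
 v(c) = C1 + C2*erf(c/2)


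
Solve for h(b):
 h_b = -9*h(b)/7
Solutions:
 h(b) = C1*exp(-9*b/7)


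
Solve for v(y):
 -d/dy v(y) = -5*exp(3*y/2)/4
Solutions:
 v(y) = C1 + 5*exp(3*y/2)/6


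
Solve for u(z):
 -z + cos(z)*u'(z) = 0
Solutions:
 u(z) = C1 + Integral(z/cos(z), z)


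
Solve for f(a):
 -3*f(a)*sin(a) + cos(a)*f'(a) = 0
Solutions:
 f(a) = C1/cos(a)^3


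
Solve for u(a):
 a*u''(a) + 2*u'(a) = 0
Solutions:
 u(a) = C1 + C2/a


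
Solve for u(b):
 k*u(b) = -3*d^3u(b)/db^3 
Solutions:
 u(b) = C1*exp(3^(2/3)*b*(-k)^(1/3)/3) + C2*exp(b*(-k)^(1/3)*(-3^(2/3) + 3*3^(1/6)*I)/6) + C3*exp(-b*(-k)^(1/3)*(3^(2/3) + 3*3^(1/6)*I)/6)


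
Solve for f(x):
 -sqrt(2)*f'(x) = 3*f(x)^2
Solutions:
 f(x) = 2/(C1 + 3*sqrt(2)*x)


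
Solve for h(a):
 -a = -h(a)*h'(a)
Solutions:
 h(a) = -sqrt(C1 + a^2)
 h(a) = sqrt(C1 + a^2)


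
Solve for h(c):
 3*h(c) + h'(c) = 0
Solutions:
 h(c) = C1*exp(-3*c)


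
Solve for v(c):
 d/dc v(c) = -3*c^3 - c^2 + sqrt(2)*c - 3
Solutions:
 v(c) = C1 - 3*c^4/4 - c^3/3 + sqrt(2)*c^2/2 - 3*c


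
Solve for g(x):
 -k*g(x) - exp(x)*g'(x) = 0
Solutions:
 g(x) = C1*exp(k*exp(-x))


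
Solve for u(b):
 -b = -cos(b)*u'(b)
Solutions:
 u(b) = C1 + Integral(b/cos(b), b)


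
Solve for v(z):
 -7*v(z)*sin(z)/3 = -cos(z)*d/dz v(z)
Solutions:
 v(z) = C1/cos(z)^(7/3)


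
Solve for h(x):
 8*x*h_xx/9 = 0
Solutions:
 h(x) = C1 + C2*x


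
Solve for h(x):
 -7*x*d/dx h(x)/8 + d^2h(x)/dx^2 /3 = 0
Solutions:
 h(x) = C1 + C2*erfi(sqrt(21)*x/4)


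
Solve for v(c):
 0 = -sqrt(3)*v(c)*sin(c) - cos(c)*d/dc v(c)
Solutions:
 v(c) = C1*cos(c)^(sqrt(3))


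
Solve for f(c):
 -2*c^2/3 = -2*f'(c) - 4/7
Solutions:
 f(c) = C1 + c^3/9 - 2*c/7


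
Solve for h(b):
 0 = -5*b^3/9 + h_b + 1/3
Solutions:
 h(b) = C1 + 5*b^4/36 - b/3


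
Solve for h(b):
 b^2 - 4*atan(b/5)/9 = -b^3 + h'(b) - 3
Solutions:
 h(b) = C1 + b^4/4 + b^3/3 - 4*b*atan(b/5)/9 + 3*b + 10*log(b^2 + 25)/9


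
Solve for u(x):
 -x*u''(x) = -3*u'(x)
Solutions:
 u(x) = C1 + C2*x^4


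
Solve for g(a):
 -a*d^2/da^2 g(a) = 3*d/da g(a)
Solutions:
 g(a) = C1 + C2/a^2


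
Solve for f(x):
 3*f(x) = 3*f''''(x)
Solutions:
 f(x) = C1*exp(-x) + C2*exp(x) + C3*sin(x) + C4*cos(x)


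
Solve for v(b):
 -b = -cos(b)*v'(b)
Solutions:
 v(b) = C1 + Integral(b/cos(b), b)


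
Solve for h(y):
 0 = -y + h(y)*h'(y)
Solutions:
 h(y) = -sqrt(C1 + y^2)
 h(y) = sqrt(C1 + y^2)


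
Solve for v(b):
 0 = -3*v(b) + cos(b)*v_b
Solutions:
 v(b) = C1*(sin(b) + 1)^(3/2)/(sin(b) - 1)^(3/2)


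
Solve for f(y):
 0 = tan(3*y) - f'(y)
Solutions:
 f(y) = C1 - log(cos(3*y))/3


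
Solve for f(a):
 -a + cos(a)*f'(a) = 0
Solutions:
 f(a) = C1 + Integral(a/cos(a), a)


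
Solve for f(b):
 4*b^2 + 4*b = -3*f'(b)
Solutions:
 f(b) = C1 - 4*b^3/9 - 2*b^2/3


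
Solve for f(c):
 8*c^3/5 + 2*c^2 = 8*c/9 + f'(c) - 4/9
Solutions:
 f(c) = C1 + 2*c^4/5 + 2*c^3/3 - 4*c^2/9 + 4*c/9


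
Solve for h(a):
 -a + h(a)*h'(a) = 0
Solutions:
 h(a) = -sqrt(C1 + a^2)
 h(a) = sqrt(C1 + a^2)


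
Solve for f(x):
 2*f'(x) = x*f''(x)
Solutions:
 f(x) = C1 + C2*x^3


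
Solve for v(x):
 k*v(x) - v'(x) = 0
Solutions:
 v(x) = C1*exp(k*x)


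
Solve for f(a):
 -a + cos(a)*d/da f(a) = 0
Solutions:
 f(a) = C1 + Integral(a/cos(a), a)


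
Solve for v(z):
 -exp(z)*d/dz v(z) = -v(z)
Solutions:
 v(z) = C1*exp(-exp(-z))


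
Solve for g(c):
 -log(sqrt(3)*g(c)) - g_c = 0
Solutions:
 2*Integral(1/(2*log(_y) + log(3)), (_y, g(c))) = C1 - c


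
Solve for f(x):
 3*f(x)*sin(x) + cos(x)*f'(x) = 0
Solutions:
 f(x) = C1*cos(x)^3


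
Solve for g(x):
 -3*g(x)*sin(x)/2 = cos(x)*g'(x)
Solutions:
 g(x) = C1*cos(x)^(3/2)


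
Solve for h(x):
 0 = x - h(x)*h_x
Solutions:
 h(x) = -sqrt(C1 + x^2)
 h(x) = sqrt(C1 + x^2)


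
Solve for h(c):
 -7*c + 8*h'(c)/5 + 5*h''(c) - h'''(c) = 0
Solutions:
 h(c) = C1 + C2*exp(c*(25 - sqrt(785))/10) + C3*exp(c*(25 + sqrt(785))/10) + 35*c^2/16 - 875*c/64


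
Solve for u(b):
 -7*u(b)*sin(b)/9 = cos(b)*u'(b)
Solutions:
 u(b) = C1*cos(b)^(7/9)


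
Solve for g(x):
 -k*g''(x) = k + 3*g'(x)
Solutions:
 g(x) = C1 + C2*exp(-3*x/k) - k*x/3


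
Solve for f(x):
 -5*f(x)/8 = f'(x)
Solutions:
 f(x) = C1*exp(-5*x/8)


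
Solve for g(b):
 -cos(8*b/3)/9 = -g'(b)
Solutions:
 g(b) = C1 + sin(8*b/3)/24


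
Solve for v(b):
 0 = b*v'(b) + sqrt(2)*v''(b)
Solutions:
 v(b) = C1 + C2*erf(2^(1/4)*b/2)


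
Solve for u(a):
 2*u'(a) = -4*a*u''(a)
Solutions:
 u(a) = C1 + C2*sqrt(a)


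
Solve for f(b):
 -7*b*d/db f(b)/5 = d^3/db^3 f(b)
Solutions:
 f(b) = C1 + Integral(C2*airyai(-5^(2/3)*7^(1/3)*b/5) + C3*airybi(-5^(2/3)*7^(1/3)*b/5), b)


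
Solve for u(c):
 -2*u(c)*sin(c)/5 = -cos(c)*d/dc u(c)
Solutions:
 u(c) = C1/cos(c)^(2/5)


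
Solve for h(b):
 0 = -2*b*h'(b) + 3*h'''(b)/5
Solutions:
 h(b) = C1 + Integral(C2*airyai(10^(1/3)*3^(2/3)*b/3) + C3*airybi(10^(1/3)*3^(2/3)*b/3), b)


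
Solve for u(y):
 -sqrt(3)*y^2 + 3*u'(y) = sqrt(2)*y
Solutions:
 u(y) = C1 + sqrt(3)*y^3/9 + sqrt(2)*y^2/6


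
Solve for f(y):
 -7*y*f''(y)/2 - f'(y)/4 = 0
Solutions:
 f(y) = C1 + C2*y^(13/14)


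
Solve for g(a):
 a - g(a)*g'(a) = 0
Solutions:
 g(a) = -sqrt(C1 + a^2)
 g(a) = sqrt(C1 + a^2)


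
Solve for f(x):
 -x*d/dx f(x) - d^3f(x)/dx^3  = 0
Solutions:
 f(x) = C1 + Integral(C2*airyai(-x) + C3*airybi(-x), x)


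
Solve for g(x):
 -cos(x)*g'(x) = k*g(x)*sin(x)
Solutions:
 g(x) = C1*exp(k*log(cos(x)))


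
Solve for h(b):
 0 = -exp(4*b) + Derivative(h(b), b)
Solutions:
 h(b) = C1 + exp(4*b)/4


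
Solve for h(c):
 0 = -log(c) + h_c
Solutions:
 h(c) = C1 + c*log(c) - c


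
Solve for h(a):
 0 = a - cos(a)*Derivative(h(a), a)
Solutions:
 h(a) = C1 + Integral(a/cos(a), a)


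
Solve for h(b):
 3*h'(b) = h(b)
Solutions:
 h(b) = C1*exp(b/3)


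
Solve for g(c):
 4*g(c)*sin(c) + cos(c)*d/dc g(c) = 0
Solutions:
 g(c) = C1*cos(c)^4


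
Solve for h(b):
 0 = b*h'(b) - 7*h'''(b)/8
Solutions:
 h(b) = C1 + Integral(C2*airyai(2*7^(2/3)*b/7) + C3*airybi(2*7^(2/3)*b/7), b)


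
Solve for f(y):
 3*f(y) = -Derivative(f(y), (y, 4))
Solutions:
 f(y) = (C1*sin(sqrt(2)*3^(1/4)*y/2) + C2*cos(sqrt(2)*3^(1/4)*y/2))*exp(-sqrt(2)*3^(1/4)*y/2) + (C3*sin(sqrt(2)*3^(1/4)*y/2) + C4*cos(sqrt(2)*3^(1/4)*y/2))*exp(sqrt(2)*3^(1/4)*y/2)


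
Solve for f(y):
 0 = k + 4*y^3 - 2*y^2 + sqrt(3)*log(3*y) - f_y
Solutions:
 f(y) = C1 + k*y + y^4 - 2*y^3/3 + sqrt(3)*y*log(y) - sqrt(3)*y + sqrt(3)*y*log(3)


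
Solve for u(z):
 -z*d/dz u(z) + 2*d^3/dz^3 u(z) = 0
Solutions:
 u(z) = C1 + Integral(C2*airyai(2^(2/3)*z/2) + C3*airybi(2^(2/3)*z/2), z)


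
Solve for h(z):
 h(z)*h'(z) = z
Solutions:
 h(z) = -sqrt(C1 + z^2)
 h(z) = sqrt(C1 + z^2)


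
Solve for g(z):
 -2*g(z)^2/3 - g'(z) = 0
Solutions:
 g(z) = 3/(C1 + 2*z)


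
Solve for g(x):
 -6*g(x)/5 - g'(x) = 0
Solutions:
 g(x) = C1*exp(-6*x/5)


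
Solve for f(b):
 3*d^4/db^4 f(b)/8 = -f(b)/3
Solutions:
 f(b) = (C1*sin(2^(1/4)*sqrt(3)*b/3) + C2*cos(2^(1/4)*sqrt(3)*b/3))*exp(-2^(1/4)*sqrt(3)*b/3) + (C3*sin(2^(1/4)*sqrt(3)*b/3) + C4*cos(2^(1/4)*sqrt(3)*b/3))*exp(2^(1/4)*sqrt(3)*b/3)


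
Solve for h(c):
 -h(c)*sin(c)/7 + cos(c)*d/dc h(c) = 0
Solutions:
 h(c) = C1/cos(c)^(1/7)


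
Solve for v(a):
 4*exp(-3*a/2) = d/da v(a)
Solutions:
 v(a) = C1 - 8*exp(-3*a/2)/3


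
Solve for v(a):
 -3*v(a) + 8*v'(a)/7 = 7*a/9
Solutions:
 v(a) = C1*exp(21*a/8) - 7*a/27 - 8/81


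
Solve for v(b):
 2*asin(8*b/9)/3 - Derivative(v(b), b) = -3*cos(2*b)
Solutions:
 v(b) = C1 + 2*b*asin(8*b/9)/3 + sqrt(81 - 64*b^2)/12 + 3*sin(2*b)/2


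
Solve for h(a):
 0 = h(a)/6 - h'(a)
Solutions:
 h(a) = C1*exp(a/6)


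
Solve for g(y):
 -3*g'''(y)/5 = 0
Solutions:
 g(y) = C1 + C2*y + C3*y^2


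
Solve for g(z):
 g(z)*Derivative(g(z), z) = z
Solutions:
 g(z) = -sqrt(C1 + z^2)
 g(z) = sqrt(C1 + z^2)


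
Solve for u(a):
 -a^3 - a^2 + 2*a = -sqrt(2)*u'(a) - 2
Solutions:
 u(a) = C1 + sqrt(2)*a^4/8 + sqrt(2)*a^3/6 - sqrt(2)*a^2/2 - sqrt(2)*a


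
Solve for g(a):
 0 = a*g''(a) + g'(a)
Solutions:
 g(a) = C1 + C2*log(a)


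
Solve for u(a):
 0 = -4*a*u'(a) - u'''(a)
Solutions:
 u(a) = C1 + Integral(C2*airyai(-2^(2/3)*a) + C3*airybi(-2^(2/3)*a), a)


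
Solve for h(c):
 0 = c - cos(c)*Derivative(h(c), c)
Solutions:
 h(c) = C1 + Integral(c/cos(c), c)


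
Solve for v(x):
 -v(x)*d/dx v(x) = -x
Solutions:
 v(x) = -sqrt(C1 + x^2)
 v(x) = sqrt(C1 + x^2)


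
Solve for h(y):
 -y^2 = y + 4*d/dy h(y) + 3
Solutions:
 h(y) = C1 - y^3/12 - y^2/8 - 3*y/4


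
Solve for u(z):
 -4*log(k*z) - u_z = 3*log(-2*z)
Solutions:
 u(z) = C1 + z*(-4*log(-k) - 3*log(2) + 7) - 7*z*log(-z)


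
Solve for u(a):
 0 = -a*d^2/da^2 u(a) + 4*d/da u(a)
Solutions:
 u(a) = C1 + C2*a^5


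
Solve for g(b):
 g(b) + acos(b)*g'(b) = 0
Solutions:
 g(b) = C1*exp(-Integral(1/acos(b), b))


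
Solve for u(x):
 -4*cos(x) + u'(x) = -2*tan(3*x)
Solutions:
 u(x) = C1 + 2*log(cos(3*x))/3 + 4*sin(x)


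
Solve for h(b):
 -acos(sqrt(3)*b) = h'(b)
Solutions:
 h(b) = C1 - b*acos(sqrt(3)*b) + sqrt(3)*sqrt(1 - 3*b^2)/3


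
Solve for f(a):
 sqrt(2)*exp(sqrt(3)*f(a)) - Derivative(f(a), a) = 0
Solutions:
 f(a) = sqrt(3)*(2*log(-1/(C1 + sqrt(2)*a)) - log(3))/6


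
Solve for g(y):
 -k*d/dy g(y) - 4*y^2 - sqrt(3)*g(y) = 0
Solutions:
 g(y) = C1*exp(-sqrt(3)*y/k) - 8*sqrt(3)*k^2/9 + 8*k*y/3 - 4*sqrt(3)*y^2/3


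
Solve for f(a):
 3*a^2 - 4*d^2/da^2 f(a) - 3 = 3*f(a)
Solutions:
 f(a) = C1*sin(sqrt(3)*a/2) + C2*cos(sqrt(3)*a/2) + a^2 - 11/3


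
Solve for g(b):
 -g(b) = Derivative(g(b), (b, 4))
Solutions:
 g(b) = (C1*sin(sqrt(2)*b/2) + C2*cos(sqrt(2)*b/2))*exp(-sqrt(2)*b/2) + (C3*sin(sqrt(2)*b/2) + C4*cos(sqrt(2)*b/2))*exp(sqrt(2)*b/2)


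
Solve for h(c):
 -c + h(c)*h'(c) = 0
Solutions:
 h(c) = -sqrt(C1 + c^2)
 h(c) = sqrt(C1 + c^2)


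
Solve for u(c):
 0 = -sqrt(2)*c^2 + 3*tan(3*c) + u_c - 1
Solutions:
 u(c) = C1 + sqrt(2)*c^3/3 + c + log(cos(3*c))


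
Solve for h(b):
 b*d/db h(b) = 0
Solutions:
 h(b) = C1


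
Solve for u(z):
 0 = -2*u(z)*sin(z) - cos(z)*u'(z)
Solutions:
 u(z) = C1*cos(z)^2


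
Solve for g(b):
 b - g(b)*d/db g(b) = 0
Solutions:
 g(b) = -sqrt(C1 + b^2)
 g(b) = sqrt(C1 + b^2)


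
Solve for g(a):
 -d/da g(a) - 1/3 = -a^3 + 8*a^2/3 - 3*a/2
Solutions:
 g(a) = C1 + a^4/4 - 8*a^3/9 + 3*a^2/4 - a/3


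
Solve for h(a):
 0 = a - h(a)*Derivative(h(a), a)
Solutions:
 h(a) = -sqrt(C1 + a^2)
 h(a) = sqrt(C1 + a^2)


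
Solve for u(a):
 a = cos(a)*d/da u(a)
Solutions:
 u(a) = C1 + Integral(a/cos(a), a)


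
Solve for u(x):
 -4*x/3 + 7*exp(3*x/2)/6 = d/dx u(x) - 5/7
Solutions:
 u(x) = C1 - 2*x^2/3 + 5*x/7 + 7*exp(3*x/2)/9


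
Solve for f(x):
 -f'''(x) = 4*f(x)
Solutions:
 f(x) = C3*exp(-2^(2/3)*x) + (C1*sin(2^(2/3)*sqrt(3)*x/2) + C2*cos(2^(2/3)*sqrt(3)*x/2))*exp(2^(2/3)*x/2)


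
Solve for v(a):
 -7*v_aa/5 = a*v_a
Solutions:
 v(a) = C1 + C2*erf(sqrt(70)*a/14)


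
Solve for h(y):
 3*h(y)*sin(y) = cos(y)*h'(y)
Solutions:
 h(y) = C1/cos(y)^3


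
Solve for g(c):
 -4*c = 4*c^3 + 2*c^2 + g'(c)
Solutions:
 g(c) = C1 - c^4 - 2*c^3/3 - 2*c^2


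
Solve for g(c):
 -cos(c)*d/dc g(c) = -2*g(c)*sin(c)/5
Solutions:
 g(c) = C1/cos(c)^(2/5)


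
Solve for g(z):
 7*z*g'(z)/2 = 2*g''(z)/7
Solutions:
 g(z) = C1 + C2*erfi(7*sqrt(2)*z/4)


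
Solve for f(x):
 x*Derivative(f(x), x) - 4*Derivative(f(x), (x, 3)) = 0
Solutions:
 f(x) = C1 + Integral(C2*airyai(2^(1/3)*x/2) + C3*airybi(2^(1/3)*x/2), x)


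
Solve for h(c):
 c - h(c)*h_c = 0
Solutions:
 h(c) = -sqrt(C1 + c^2)
 h(c) = sqrt(C1 + c^2)


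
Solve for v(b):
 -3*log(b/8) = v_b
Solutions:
 v(b) = C1 - 3*b*log(b) + 3*b + b*log(512)


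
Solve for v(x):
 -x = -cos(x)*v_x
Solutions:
 v(x) = C1 + Integral(x/cos(x), x)


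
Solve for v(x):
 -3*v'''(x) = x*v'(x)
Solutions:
 v(x) = C1 + Integral(C2*airyai(-3^(2/3)*x/3) + C3*airybi(-3^(2/3)*x/3), x)


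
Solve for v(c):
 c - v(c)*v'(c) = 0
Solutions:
 v(c) = -sqrt(C1 + c^2)
 v(c) = sqrt(C1 + c^2)


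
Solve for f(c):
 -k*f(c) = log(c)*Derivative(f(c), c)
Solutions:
 f(c) = C1*exp(-k*li(c))


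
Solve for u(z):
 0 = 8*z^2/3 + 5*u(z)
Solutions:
 u(z) = -8*z^2/15


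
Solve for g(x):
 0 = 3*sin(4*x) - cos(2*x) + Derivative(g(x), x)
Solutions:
 g(x) = C1 + sin(2*x)/2 + 3*cos(4*x)/4


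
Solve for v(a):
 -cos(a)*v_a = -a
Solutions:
 v(a) = C1 + Integral(a/cos(a), a)


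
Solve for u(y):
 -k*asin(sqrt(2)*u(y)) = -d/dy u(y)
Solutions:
 Integral(1/asin(sqrt(2)*_y), (_y, u(y))) = C1 + k*y


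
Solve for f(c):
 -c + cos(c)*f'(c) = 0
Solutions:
 f(c) = C1 + Integral(c/cos(c), c)


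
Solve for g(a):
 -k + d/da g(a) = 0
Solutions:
 g(a) = C1 + a*k


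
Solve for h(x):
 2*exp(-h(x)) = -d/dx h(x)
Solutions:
 h(x) = log(C1 - 2*x)


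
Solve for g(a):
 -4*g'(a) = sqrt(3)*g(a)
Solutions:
 g(a) = C1*exp(-sqrt(3)*a/4)


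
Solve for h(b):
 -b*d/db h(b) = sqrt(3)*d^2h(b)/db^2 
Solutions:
 h(b) = C1 + C2*erf(sqrt(2)*3^(3/4)*b/6)


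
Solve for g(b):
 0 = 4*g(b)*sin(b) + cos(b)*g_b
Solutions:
 g(b) = C1*cos(b)^4


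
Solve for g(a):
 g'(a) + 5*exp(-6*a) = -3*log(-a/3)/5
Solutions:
 g(a) = C1 - 3*a*log(-a)/5 + 3*a*(1 + log(3))/5 + 5*exp(-6*a)/6


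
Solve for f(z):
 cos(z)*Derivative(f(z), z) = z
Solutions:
 f(z) = C1 + Integral(z/cos(z), z)


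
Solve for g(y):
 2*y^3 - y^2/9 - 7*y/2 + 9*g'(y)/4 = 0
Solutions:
 g(y) = C1 - 2*y^4/9 + 4*y^3/243 + 7*y^2/9


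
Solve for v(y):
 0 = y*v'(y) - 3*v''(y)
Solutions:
 v(y) = C1 + C2*erfi(sqrt(6)*y/6)


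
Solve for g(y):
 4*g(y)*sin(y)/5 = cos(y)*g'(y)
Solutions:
 g(y) = C1/cos(y)^(4/5)


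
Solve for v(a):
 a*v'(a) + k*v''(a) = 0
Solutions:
 v(a) = C1 + C2*sqrt(k)*erf(sqrt(2)*a*sqrt(1/k)/2)


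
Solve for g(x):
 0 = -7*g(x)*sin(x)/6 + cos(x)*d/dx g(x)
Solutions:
 g(x) = C1/cos(x)^(7/6)


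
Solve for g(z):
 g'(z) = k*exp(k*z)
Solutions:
 g(z) = C1 + exp(k*z)


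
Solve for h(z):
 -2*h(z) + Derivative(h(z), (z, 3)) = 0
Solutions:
 h(z) = C3*exp(2^(1/3)*z) + (C1*sin(2^(1/3)*sqrt(3)*z/2) + C2*cos(2^(1/3)*sqrt(3)*z/2))*exp(-2^(1/3)*z/2)


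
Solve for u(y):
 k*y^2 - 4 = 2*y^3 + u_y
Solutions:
 u(y) = C1 + k*y^3/3 - y^4/2 - 4*y


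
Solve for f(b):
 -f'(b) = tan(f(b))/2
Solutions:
 f(b) = pi - asin(C1*exp(-b/2))
 f(b) = asin(C1*exp(-b/2))


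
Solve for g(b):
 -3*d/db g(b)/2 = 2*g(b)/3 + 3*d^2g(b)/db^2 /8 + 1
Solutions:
 g(b) = C1*exp(2*b*(-1 + sqrt(5)/3)) + C2*exp(-2*b*(sqrt(5)/3 + 1)) - 3/2


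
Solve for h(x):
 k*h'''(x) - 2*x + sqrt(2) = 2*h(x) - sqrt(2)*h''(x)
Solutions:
 h(x) = C1*exp(-x*((sqrt(((-27 + 2*sqrt(2)/k^2)^2 - 8/k^4)/k^2) - 27/k + 2*sqrt(2)/k^3)^(1/3) + sqrt(2)/k + 2/(k^2*(sqrt(((-27 + 2*sqrt(2)/k^2)^2 - 8/k^4)/k^2) - 27/k + 2*sqrt(2)/k^3)^(1/3)))/3) + C2*exp(x*((sqrt(((-27 + 2*sqrt(2)/k^2)^2 - 8/k^4)/k^2) - 27/k + 2*sqrt(2)/k^3)^(1/3) - sqrt(3)*I*(sqrt(((-27 + 2*sqrt(2)/k^2)^2 - 8/k^4)/k^2) - 27/k + 2*sqrt(2)/k^3)^(1/3) - 2*sqrt(2)/k - 8/(k^2*(-1 + sqrt(3)*I)*(sqrt(((-27 + 2*sqrt(2)/k^2)^2 - 8/k^4)/k^2) - 27/k + 2*sqrt(2)/k^3)^(1/3)))/6) + C3*exp(x*((sqrt(((-27 + 2*sqrt(2)/k^2)^2 - 8/k^4)/k^2) - 27/k + 2*sqrt(2)/k^3)^(1/3) + sqrt(3)*I*(sqrt(((-27 + 2*sqrt(2)/k^2)^2 - 8/k^4)/k^2) - 27/k + 2*sqrt(2)/k^3)^(1/3) - 2*sqrt(2)/k + 8/(k^2*(1 + sqrt(3)*I)*(sqrt(((-27 + 2*sqrt(2)/k^2)^2 - 8/k^4)/k^2) - 27/k + 2*sqrt(2)/k^3)^(1/3)))/6) - x + sqrt(2)/2


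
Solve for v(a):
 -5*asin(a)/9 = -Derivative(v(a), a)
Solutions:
 v(a) = C1 + 5*a*asin(a)/9 + 5*sqrt(1 - a^2)/9


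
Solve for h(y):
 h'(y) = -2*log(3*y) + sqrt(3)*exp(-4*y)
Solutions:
 h(y) = C1 - 2*y*log(y) + 2*y*(1 - log(3)) - sqrt(3)*exp(-4*y)/4


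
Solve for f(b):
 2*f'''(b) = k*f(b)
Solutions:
 f(b) = C1*exp(2^(2/3)*b*k^(1/3)/2) + C2*exp(2^(2/3)*b*k^(1/3)*(-1 + sqrt(3)*I)/4) + C3*exp(-2^(2/3)*b*k^(1/3)*(1 + sqrt(3)*I)/4)


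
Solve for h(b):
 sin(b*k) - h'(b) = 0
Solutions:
 h(b) = C1 - cos(b*k)/k


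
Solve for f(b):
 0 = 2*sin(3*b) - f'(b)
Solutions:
 f(b) = C1 - 2*cos(3*b)/3


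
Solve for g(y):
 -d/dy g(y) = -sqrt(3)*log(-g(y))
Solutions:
 -li(-g(y)) = C1 + sqrt(3)*y


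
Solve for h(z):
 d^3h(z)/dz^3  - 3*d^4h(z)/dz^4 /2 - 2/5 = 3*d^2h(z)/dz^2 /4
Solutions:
 h(z) = C1 + C2*z - 4*z^2/15 + (C3*sin(sqrt(14)*z/6) + C4*cos(sqrt(14)*z/6))*exp(z/3)


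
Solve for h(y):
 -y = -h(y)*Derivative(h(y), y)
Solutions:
 h(y) = -sqrt(C1 + y^2)
 h(y) = sqrt(C1 + y^2)


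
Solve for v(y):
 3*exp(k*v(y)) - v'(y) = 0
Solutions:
 v(y) = Piecewise((log(-1/(C1*k + 3*k*y))/k, Ne(k, 0)), (nan, True))
 v(y) = Piecewise((C1 + 3*y, Eq(k, 0)), (nan, True))


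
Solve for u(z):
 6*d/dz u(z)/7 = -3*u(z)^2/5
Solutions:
 u(z) = 10/(C1 + 7*z)


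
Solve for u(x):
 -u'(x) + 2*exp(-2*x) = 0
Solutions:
 u(x) = C1 - exp(-2*x)


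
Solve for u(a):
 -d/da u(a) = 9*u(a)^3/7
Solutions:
 u(a) = -sqrt(14)*sqrt(-1/(C1 - 9*a))/2
 u(a) = sqrt(14)*sqrt(-1/(C1 - 9*a))/2


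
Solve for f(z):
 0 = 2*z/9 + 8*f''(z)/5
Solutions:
 f(z) = C1 + C2*z - 5*z^3/216


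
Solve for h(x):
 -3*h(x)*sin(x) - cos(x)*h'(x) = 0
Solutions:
 h(x) = C1*cos(x)^3


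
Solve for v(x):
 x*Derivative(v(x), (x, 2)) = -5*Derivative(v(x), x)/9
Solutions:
 v(x) = C1 + C2*x^(4/9)


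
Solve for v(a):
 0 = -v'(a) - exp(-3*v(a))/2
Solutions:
 v(a) = log(C1 - 3*a/2)/3
 v(a) = log((-1 - sqrt(3)*I)*(C1 - 3*a/2)^(1/3)/2)
 v(a) = log((-1 + sqrt(3)*I)*(C1 - 3*a/2)^(1/3)/2)


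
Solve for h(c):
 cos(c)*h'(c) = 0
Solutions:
 h(c) = C1


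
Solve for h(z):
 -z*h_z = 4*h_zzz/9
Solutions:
 h(z) = C1 + Integral(C2*airyai(-2^(1/3)*3^(2/3)*z/2) + C3*airybi(-2^(1/3)*3^(2/3)*z/2), z)


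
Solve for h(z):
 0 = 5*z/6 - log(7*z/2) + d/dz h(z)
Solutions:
 h(z) = C1 - 5*z^2/12 + z*log(z) - z + z*log(7/2)


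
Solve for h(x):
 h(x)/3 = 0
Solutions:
 h(x) = 0


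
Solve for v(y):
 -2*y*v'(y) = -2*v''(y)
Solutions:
 v(y) = C1 + C2*erfi(sqrt(2)*y/2)


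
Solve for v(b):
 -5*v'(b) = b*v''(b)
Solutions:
 v(b) = C1 + C2/b^4


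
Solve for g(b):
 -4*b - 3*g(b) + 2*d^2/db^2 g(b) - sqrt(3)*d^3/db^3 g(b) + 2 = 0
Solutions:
 g(b) = C1*exp(b*(8*18^(1/3)/(27*sqrt(211) + 227*sqrt(3))^(1/3) + 8*sqrt(3) + 12^(1/3)*(27*sqrt(211) + 227*sqrt(3))^(1/3))/36)*sin(2^(1/3)*3^(1/6)*b*(-2^(1/3)*3^(2/3)*(27*sqrt(211) + 227*sqrt(3))^(1/3) + 24/(27*sqrt(211) + 227*sqrt(3))^(1/3))/36) + C2*exp(b*(8*18^(1/3)/(27*sqrt(211) + 227*sqrt(3))^(1/3) + 8*sqrt(3) + 12^(1/3)*(27*sqrt(211) + 227*sqrt(3))^(1/3))/36)*cos(2^(1/3)*3^(1/6)*b*(-2^(1/3)*3^(2/3)*(27*sqrt(211) + 227*sqrt(3))^(1/3) + 24/(27*sqrt(211) + 227*sqrt(3))^(1/3))/36) + C3*exp(b*(-12^(1/3)*(27*sqrt(211) + 227*sqrt(3))^(1/3) - 8*18^(1/3)/(27*sqrt(211) + 227*sqrt(3))^(1/3) + 4*sqrt(3))/18) - 4*b/3 + 2/3
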